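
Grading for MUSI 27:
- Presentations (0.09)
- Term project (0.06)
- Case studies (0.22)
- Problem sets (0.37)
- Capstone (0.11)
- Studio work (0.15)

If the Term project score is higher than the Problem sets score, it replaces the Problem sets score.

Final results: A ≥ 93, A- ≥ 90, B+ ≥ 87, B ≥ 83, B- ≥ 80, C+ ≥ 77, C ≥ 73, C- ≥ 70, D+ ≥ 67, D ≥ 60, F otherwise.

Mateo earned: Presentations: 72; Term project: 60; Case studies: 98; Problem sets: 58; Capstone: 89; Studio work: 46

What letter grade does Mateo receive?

C-

Term project (60) > Problem sets (58), so Problem sets counts as 60.
Weighted total:
  Presentations 72 × 0.09 = 6.48
  Term project 60 × 0.06 = 3.6
  Case studies 98 × 0.22 = 21.56
  Problem sets 60 × 0.37 = 22.2
  Capstone 89 × 0.11 = 9.79
  Studio work 46 × 0.15 = 6.9
Sum = 70.53
70.53 is ≥ 70 and < 73 → C-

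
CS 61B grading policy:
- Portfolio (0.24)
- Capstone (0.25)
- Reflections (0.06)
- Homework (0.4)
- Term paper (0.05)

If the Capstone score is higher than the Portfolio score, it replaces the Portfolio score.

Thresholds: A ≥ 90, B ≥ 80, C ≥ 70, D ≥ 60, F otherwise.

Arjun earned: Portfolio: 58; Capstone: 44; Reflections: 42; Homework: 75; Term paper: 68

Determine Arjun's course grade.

Capstone (44) ≤ Portfolio (58), so Portfolio stays at 58.
Weighted total:
  Portfolio 58 × 0.24 = 13.92
  Capstone 44 × 0.25 = 11
  Reflections 42 × 0.06 = 2.52
  Homework 75 × 0.4 = 30
  Term paper 68 × 0.05 = 3.4
Sum = 60.84
60.84 is ≥ 60 and < 70 → D

D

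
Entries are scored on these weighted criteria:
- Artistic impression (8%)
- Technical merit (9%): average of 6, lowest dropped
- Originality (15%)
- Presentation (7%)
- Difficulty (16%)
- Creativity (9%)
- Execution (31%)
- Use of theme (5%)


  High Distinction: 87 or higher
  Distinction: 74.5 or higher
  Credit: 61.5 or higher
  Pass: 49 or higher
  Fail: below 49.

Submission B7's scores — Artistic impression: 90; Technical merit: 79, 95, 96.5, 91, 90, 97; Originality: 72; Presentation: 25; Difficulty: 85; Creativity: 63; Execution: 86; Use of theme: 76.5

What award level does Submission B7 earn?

Technical merit: drop 79 → average of remaining 5 = 469.5/5 = 93.9
Weighted total:
  Artistic impression 90 × 0.08 = 7.2
  Technical merit 93.9 × 0.09 = 8.451
  Originality 72 × 0.15 = 10.8
  Presentation 25 × 0.07 = 1.75
  Difficulty 85 × 0.16 = 13.6
  Creativity 63 × 0.09 = 5.67
  Execution 86 × 0.31 = 26.66
  Use of theme 76.5 × 0.05 = 3.825
Sum = 77.956
77.956 is ≥ 74.5 and < 87 → Distinction

Distinction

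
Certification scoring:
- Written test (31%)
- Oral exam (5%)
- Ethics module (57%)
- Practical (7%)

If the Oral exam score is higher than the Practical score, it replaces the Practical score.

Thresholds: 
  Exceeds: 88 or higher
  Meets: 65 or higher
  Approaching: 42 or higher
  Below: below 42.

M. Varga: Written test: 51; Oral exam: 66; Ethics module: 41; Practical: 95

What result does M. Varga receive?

Oral exam (66) ≤ Practical (95), so Practical stays at 95.
Weighted total:
  Written test 51 × 0.31 = 15.81
  Oral exam 66 × 0.05 = 3.3
  Ethics module 41 × 0.57 = 23.37
  Practical 95 × 0.07 = 6.65
Sum = 49.13
49.13 is ≥ 42 and < 65 → Approaching

Approaching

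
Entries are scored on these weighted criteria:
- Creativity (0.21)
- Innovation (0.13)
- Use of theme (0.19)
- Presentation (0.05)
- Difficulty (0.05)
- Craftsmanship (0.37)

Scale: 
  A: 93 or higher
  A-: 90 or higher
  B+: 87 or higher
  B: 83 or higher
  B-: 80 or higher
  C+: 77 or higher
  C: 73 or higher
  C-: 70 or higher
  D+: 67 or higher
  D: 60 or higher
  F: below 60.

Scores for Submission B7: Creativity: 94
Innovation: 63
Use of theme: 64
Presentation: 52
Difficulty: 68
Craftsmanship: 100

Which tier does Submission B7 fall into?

Weighted total:
  Creativity 94 × 0.21 = 19.74
  Innovation 63 × 0.13 = 8.19
  Use of theme 64 × 0.19 = 12.16
  Presentation 52 × 0.05 = 2.6
  Difficulty 68 × 0.05 = 3.4
  Craftsmanship 100 × 0.37 = 37
Sum = 83.09
83.09 is ≥ 83 and < 87 → B

B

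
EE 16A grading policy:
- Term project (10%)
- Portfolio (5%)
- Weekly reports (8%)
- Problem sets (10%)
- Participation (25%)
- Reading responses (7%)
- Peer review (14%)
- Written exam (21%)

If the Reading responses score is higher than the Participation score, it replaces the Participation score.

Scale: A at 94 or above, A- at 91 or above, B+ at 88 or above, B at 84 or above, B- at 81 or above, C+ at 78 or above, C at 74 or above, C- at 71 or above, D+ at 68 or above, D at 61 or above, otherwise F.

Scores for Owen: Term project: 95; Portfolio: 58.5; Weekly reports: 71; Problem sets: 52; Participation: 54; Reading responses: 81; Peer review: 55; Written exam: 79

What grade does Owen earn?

Reading responses (81) > Participation (54), so Participation counts as 81.
Weighted total:
  Term project 95 × 0.1 = 9.5
  Portfolio 58.5 × 0.05 = 2.925
  Weekly reports 71 × 0.08 = 5.68
  Problem sets 52 × 0.1 = 5.2
  Participation 81 × 0.25 = 20.25
  Reading responses 81 × 0.07 = 5.67
  Peer review 55 × 0.14 = 7.7
  Written exam 79 × 0.21 = 16.59
Sum = 73.515
73.515 is ≥ 71 and < 74 → C-

C-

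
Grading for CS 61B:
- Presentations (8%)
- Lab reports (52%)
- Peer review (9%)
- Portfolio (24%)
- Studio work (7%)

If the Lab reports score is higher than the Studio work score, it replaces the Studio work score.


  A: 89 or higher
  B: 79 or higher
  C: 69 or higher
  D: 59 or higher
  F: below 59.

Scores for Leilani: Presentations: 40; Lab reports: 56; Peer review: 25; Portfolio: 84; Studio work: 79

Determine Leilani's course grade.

D

Lab reports (56) ≤ Studio work (79), so Studio work stays at 79.
Weighted total:
  Presentations 40 × 0.08 = 3.2
  Lab reports 56 × 0.52 = 29.12
  Peer review 25 × 0.09 = 2.25
  Portfolio 84 × 0.24 = 20.16
  Studio work 79 × 0.07 = 5.53
Sum = 60.26
60.26 is ≥ 59 and < 69 → D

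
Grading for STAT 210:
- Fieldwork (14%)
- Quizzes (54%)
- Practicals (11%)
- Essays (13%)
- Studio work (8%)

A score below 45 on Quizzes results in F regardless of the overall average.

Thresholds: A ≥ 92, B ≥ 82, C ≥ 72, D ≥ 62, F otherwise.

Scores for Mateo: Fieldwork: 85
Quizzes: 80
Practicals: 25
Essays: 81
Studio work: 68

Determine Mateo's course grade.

C

Quizzes score 80 ≥ 45: minimum met.
Weighted total:
  Fieldwork 85 × 0.14 = 11.9
  Quizzes 80 × 0.54 = 43.2
  Practicals 25 × 0.11 = 2.75
  Essays 81 × 0.13 = 10.53
  Studio work 68 × 0.08 = 5.44
Sum = 73.82
73.82 is ≥ 72 and < 82 → C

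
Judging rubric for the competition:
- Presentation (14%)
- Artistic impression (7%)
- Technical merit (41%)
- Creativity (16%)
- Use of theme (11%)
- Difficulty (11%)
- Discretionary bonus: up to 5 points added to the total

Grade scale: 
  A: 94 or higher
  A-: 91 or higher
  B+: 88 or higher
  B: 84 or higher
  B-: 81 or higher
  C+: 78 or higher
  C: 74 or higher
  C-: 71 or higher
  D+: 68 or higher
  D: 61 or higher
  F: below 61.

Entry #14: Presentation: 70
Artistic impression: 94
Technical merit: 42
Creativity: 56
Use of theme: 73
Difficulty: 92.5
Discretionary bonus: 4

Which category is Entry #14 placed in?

D

Weighted total:
  Presentation 70 × 0.14 = 9.8
  Artistic impression 94 × 0.07 = 6.58
  Technical merit 42 × 0.41 = 17.22
  Creativity 56 × 0.16 = 8.96
  Use of theme 73 × 0.11 = 8.03
  Difficulty 92.5 × 0.11 = 10.175
Sum = 60.765
Discretionary bonus: 60.765 + 4 = 64.765
64.765 is ≥ 61 and < 68 → D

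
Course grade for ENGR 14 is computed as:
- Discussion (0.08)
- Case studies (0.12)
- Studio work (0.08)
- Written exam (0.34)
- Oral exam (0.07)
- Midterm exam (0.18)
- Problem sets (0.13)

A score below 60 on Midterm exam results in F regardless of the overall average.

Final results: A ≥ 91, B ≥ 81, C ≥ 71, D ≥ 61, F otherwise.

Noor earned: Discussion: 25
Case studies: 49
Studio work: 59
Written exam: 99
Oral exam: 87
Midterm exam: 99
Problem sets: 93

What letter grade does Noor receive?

B

Midterm exam score 99 ≥ 60: minimum met.
Weighted total:
  Discussion 25 × 0.08 = 2
  Case studies 49 × 0.12 = 5.88
  Studio work 59 × 0.08 = 4.72
  Written exam 99 × 0.34 = 33.66
  Oral exam 87 × 0.07 = 6.09
  Midterm exam 99 × 0.18 = 17.82
  Problem sets 93 × 0.13 = 12.09
Sum = 82.26
82.26 is ≥ 81 and < 91 → B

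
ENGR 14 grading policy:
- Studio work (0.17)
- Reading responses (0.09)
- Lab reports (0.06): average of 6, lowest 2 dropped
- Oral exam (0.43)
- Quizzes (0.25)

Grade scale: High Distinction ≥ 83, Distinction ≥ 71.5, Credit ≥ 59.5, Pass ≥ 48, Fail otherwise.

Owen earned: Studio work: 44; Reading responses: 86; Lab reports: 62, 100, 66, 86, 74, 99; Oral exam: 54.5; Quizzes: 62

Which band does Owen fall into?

Lab reports: drop 62, 66 → average of remaining 4 = 359/4 = 89.75
Weighted total:
  Studio work 44 × 0.17 = 7.48
  Reading responses 86 × 0.09 = 7.74
  Lab reports 89.75 × 0.06 = 5.385
  Oral exam 54.5 × 0.43 = 23.435
  Quizzes 62 × 0.25 = 15.5
Sum = 59.54
59.54 is ≥ 59.5 and < 71.5 → Credit

Credit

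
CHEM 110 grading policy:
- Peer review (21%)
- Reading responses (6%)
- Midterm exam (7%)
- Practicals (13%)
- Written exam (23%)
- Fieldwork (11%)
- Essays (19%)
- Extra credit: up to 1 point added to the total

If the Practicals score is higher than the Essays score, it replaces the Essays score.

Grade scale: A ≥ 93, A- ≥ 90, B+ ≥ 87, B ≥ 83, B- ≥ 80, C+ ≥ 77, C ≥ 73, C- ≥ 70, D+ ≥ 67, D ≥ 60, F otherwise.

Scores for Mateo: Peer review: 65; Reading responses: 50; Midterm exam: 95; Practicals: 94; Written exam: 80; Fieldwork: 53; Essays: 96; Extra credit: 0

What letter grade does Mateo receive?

C+

Practicals (94) ≤ Essays (96), so Essays stays at 96.
Weighted total:
  Peer review 65 × 0.21 = 13.65
  Reading responses 50 × 0.06 = 3
  Midterm exam 95 × 0.07 = 6.65
  Practicals 94 × 0.13 = 12.22
  Written exam 80 × 0.23 = 18.4
  Fieldwork 53 × 0.11 = 5.83
  Essays 96 × 0.19 = 18.24
Sum = 77.99
Extra credit: 77.99 + 0 = 77.99
77.99 is ≥ 77 and < 80 → C+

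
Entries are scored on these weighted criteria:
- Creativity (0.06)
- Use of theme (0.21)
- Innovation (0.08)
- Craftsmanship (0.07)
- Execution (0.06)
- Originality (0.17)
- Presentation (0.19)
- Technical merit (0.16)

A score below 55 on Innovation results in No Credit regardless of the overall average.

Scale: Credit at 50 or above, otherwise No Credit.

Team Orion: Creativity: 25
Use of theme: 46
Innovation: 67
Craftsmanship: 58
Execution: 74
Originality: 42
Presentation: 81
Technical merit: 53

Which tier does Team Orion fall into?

Innovation score 67 ≥ 55: minimum met.
Weighted total:
  Creativity 25 × 0.06 = 1.5
  Use of theme 46 × 0.21 = 9.66
  Innovation 67 × 0.08 = 5.36
  Craftsmanship 58 × 0.07 = 4.06
  Execution 74 × 0.06 = 4.44
  Originality 42 × 0.17 = 7.14
  Presentation 81 × 0.19 = 15.39
  Technical merit 53 × 0.16 = 8.48
Sum = 56.03
56.03 ≥ 50 → Credit

Credit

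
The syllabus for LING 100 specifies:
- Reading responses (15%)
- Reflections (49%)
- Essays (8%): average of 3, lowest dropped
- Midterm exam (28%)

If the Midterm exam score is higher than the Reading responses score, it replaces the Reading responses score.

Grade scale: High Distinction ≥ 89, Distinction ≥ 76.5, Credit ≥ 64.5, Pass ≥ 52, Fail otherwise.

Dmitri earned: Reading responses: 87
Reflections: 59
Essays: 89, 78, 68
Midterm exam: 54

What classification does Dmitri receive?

Pass

Essays: drop 68 → average of remaining 2 = 167/2 = 83.5
Midterm exam (54) ≤ Reading responses (87), so Reading responses stays at 87.
Weighted total:
  Reading responses 87 × 0.15 = 13.05
  Reflections 59 × 0.49 = 28.91
  Essays 83.5 × 0.08 = 6.68
  Midterm exam 54 × 0.28 = 15.12
Sum = 63.76
63.76 is ≥ 52 and < 64.5 → Pass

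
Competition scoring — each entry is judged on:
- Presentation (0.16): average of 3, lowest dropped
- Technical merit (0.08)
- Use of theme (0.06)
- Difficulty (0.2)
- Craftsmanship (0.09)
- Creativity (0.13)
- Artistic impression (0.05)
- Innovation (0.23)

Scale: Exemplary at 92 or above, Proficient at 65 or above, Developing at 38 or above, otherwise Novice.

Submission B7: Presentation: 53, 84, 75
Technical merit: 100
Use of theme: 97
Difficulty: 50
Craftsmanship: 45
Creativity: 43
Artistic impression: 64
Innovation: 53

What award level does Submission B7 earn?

Presentation: drop 53 → average of remaining 2 = 159/2 = 79.5
Weighted total:
  Presentation 79.5 × 0.16 = 12.72
  Technical merit 100 × 0.08 = 8
  Use of theme 97 × 0.06 = 5.82
  Difficulty 50 × 0.2 = 10
  Craftsmanship 45 × 0.09 = 4.05
  Creativity 43 × 0.13 = 5.59
  Artistic impression 64 × 0.05 = 3.2
  Innovation 53 × 0.23 = 12.19
Sum = 61.57
61.57 is ≥ 38 and < 65 → Developing

Developing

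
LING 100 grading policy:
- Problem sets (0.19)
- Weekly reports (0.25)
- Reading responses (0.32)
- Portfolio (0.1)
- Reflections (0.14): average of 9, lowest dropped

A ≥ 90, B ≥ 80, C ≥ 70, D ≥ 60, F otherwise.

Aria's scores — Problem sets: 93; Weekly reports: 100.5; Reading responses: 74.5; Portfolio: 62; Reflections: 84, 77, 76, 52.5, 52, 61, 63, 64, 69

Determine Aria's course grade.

Reflections: drop 52 → average of remaining 8 = 546.5/8 = 68.3125
Weighted total:
  Problem sets 93 × 0.19 = 17.67
  Weekly reports 100.5 × 0.25 = 25.125
  Reading responses 74.5 × 0.32 = 23.84
  Portfolio 62 × 0.1 = 6.2
  Reflections 68.3125 × 0.14 = 9.56375
Sum = 82.39875
82.39875 is ≥ 80 and < 90 → B

B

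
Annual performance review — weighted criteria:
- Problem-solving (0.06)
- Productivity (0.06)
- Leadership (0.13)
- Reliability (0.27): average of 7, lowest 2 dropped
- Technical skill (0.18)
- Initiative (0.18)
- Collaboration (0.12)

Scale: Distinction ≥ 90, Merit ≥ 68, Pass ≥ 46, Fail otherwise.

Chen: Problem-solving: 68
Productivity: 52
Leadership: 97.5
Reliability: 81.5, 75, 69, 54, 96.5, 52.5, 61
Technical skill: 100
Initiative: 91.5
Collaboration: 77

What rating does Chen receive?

Reliability: drop 52.5, 54 → average of remaining 5 = 383/5 = 76.6
Weighted total:
  Problem-solving 68 × 0.06 = 4.08
  Productivity 52 × 0.06 = 3.12
  Leadership 97.5 × 0.13 = 12.675
  Reliability 76.6 × 0.27 = 20.682
  Technical skill 100 × 0.18 = 18
  Initiative 91.5 × 0.18 = 16.47
  Collaboration 77 × 0.12 = 9.24
Sum = 84.267
84.267 is ≥ 68 and < 90 → Merit

Merit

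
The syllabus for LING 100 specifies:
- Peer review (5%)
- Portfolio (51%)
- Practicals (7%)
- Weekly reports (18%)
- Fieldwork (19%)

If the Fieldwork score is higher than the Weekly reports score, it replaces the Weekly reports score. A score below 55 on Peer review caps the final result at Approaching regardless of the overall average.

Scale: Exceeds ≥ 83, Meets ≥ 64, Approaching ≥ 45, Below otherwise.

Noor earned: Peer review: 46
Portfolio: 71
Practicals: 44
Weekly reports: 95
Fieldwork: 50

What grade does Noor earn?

Approaching

Fieldwork (50) ≤ Weekly reports (95), so Weekly reports stays at 95.
Peer review score 46 < 55: minimum not met.
Weighted total:
  Peer review 46 × 0.05 = 2.3
  Portfolio 71 × 0.51 = 36.21
  Practicals 44 × 0.07 = 3.08
  Weekly reports 95 × 0.18 = 17.1
  Fieldwork 50 × 0.19 = 9.5
Sum = 68.19
68.19 would be Meets; cap at Approaching applies → Approaching.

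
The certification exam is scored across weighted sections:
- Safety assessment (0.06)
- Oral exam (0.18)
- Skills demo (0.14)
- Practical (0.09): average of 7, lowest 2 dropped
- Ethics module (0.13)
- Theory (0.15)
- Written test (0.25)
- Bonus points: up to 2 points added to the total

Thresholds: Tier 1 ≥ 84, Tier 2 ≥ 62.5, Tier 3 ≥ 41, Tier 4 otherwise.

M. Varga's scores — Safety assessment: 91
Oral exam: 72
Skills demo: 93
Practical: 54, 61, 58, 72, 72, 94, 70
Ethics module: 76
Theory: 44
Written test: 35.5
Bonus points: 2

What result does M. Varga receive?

Tier 2

Practical: drop 54, 58 → average of remaining 5 = 369/5 = 73.8
Weighted total:
  Safety assessment 91 × 0.06 = 5.46
  Oral exam 72 × 0.18 = 12.96
  Skills demo 93 × 0.14 = 13.02
  Practical 73.8 × 0.09 = 6.642
  Ethics module 76 × 0.13 = 9.88
  Theory 44 × 0.15 = 6.6
  Written test 35.5 × 0.25 = 8.875
Sum = 63.437
Bonus points: 63.437 + 2 = 65.437
65.437 is ≥ 62.5 and < 84 → Tier 2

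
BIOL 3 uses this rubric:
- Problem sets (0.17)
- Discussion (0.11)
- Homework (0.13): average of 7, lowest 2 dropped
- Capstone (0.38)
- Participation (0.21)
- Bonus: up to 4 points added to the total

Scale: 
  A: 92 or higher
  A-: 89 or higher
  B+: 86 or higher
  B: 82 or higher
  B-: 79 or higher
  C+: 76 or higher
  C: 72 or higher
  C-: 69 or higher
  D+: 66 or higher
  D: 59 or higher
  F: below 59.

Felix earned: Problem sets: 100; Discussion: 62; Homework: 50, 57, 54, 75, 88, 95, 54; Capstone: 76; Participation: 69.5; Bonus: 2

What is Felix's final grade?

C+

Homework: drop 50, 54 → average of remaining 5 = 369/5 = 73.8
Weighted total:
  Problem sets 100 × 0.17 = 17
  Discussion 62 × 0.11 = 6.82
  Homework 73.8 × 0.13 = 9.594
  Capstone 76 × 0.38 = 28.88
  Participation 69.5 × 0.21 = 14.595
Sum = 76.889
Bonus: 76.889 + 2 = 78.889
78.889 is ≥ 76 and < 79 → C+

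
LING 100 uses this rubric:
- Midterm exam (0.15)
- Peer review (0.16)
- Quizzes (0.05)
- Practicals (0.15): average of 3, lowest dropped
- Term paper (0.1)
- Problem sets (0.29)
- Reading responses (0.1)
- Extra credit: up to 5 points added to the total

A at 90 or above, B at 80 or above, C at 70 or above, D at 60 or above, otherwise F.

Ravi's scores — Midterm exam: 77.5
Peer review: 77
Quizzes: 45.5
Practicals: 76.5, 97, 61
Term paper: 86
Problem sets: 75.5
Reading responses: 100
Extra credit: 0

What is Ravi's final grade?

C

Practicals: drop 61 → average of remaining 2 = 173.5/2 = 86.75
Weighted total:
  Midterm exam 77.5 × 0.15 = 11.625
  Peer review 77 × 0.16 = 12.32
  Quizzes 45.5 × 0.05 = 2.275
  Practicals 86.75 × 0.15 = 13.0125
  Term paper 86 × 0.1 = 8.6
  Problem sets 75.5 × 0.29 = 21.895
  Reading responses 100 × 0.1 = 10
Sum = 79.7275
Extra credit: 79.7275 + 0 = 79.7275
79.7275 is ≥ 70 and < 80 → C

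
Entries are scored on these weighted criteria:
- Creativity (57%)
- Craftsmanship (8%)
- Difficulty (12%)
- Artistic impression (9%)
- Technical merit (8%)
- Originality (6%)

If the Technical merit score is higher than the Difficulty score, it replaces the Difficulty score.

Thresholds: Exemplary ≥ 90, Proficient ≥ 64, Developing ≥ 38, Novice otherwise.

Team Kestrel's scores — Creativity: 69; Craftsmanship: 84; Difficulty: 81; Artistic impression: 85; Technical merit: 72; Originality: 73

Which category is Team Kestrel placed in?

Proficient

Technical merit (72) ≤ Difficulty (81), so Difficulty stays at 81.
Weighted total:
  Creativity 69 × 0.57 = 39.33
  Craftsmanship 84 × 0.08 = 6.72
  Difficulty 81 × 0.12 = 9.72
  Artistic impression 85 × 0.09 = 7.65
  Technical merit 72 × 0.08 = 5.76
  Originality 73 × 0.06 = 4.38
Sum = 73.56
73.56 is ≥ 64 and < 90 → Proficient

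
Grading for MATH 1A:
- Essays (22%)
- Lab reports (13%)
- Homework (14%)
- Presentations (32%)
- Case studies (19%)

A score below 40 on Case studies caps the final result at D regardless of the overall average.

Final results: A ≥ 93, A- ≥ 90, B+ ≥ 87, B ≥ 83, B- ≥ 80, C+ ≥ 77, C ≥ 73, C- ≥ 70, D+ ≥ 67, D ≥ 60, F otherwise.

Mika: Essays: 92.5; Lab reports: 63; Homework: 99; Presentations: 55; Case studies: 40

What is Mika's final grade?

Case studies score 40 ≥ 40: minimum met.
Weighted total:
  Essays 92.5 × 0.22 = 20.35
  Lab reports 63 × 0.13 = 8.19
  Homework 99 × 0.14 = 13.86
  Presentations 55 × 0.32 = 17.6
  Case studies 40 × 0.19 = 7.6
Sum = 67.6
67.6 is ≥ 67 and < 70 → D+

D+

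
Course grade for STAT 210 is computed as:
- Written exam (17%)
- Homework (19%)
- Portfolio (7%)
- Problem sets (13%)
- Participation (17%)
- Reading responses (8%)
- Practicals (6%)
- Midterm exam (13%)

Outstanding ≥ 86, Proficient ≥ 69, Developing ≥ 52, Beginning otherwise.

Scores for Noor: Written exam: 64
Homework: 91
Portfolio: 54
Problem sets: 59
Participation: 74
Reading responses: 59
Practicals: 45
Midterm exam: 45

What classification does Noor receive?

Weighted total:
  Written exam 64 × 0.17 = 10.88
  Homework 91 × 0.19 = 17.29
  Portfolio 54 × 0.07 = 3.78
  Problem sets 59 × 0.13 = 7.67
  Participation 74 × 0.17 = 12.58
  Reading responses 59 × 0.08 = 4.72
  Practicals 45 × 0.06 = 2.7
  Midterm exam 45 × 0.13 = 5.85
Sum = 65.47
65.47 is ≥ 52 and < 69 → Developing

Developing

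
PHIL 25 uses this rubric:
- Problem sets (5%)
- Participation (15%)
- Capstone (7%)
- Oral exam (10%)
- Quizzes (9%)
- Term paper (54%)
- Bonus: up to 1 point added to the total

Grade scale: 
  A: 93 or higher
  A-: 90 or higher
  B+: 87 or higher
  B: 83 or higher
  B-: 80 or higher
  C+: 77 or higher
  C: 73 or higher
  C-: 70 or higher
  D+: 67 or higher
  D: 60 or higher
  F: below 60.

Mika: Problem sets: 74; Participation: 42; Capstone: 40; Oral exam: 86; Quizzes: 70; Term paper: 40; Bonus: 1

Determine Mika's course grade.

Weighted total:
  Problem sets 74 × 0.05 = 3.7
  Participation 42 × 0.15 = 6.3
  Capstone 40 × 0.07 = 2.8
  Oral exam 86 × 0.1 = 8.6
  Quizzes 70 × 0.09 = 6.3
  Term paper 40 × 0.54 = 21.6
Sum = 49.3
Bonus: 49.3 + 1 = 50.3
50.3 < 60 → F

F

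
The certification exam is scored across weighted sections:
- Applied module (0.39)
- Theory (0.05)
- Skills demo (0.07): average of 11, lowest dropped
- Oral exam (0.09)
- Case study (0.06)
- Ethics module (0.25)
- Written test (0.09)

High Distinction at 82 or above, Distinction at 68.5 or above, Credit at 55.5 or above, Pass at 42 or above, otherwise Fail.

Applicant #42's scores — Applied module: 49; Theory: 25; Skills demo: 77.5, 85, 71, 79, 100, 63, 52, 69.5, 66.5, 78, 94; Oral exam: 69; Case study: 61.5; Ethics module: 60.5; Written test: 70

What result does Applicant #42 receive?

Credit

Skills demo: drop 52 → average of remaining 10 = 783.5/10 = 78.35
Weighted total:
  Applied module 49 × 0.39 = 19.11
  Theory 25 × 0.05 = 1.25
  Skills demo 78.35 × 0.07 = 5.4845
  Oral exam 69 × 0.09 = 6.21
  Case study 61.5 × 0.06 = 3.69
  Ethics module 60.5 × 0.25 = 15.125
  Written test 70 × 0.09 = 6.3
Sum = 57.1695
57.1695 is ≥ 55.5 and < 68.5 → Credit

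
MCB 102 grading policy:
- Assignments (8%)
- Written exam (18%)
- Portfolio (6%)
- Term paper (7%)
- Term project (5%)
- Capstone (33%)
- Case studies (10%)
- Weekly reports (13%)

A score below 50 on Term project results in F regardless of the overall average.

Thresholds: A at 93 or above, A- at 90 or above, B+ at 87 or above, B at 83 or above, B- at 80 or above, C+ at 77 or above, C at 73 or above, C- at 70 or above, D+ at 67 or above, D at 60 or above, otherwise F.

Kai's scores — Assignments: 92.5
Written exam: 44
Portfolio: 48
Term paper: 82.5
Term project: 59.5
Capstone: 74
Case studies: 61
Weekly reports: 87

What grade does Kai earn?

D+

Term project score 59.5 ≥ 50: minimum met.
Weighted total:
  Assignments 92.5 × 0.08 = 7.4
  Written exam 44 × 0.18 = 7.92
  Portfolio 48 × 0.06 = 2.88
  Term paper 82.5 × 0.07 = 5.775
  Term project 59.5 × 0.05 = 2.975
  Capstone 74 × 0.33 = 24.42
  Case studies 61 × 0.1 = 6.1
  Weekly reports 87 × 0.13 = 11.31
Sum = 68.78
68.78 is ≥ 67 and < 70 → D+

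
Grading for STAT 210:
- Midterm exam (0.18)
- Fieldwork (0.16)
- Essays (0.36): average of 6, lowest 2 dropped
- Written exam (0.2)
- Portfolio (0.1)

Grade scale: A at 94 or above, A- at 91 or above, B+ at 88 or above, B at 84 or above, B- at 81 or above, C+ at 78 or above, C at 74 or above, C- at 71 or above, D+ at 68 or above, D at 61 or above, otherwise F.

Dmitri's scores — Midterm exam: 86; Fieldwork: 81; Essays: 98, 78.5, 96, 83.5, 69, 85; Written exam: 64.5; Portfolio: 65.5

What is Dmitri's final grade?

C+

Essays: drop 69, 78.5 → average of remaining 4 = 362.5/4 = 90.625
Weighted total:
  Midterm exam 86 × 0.18 = 15.48
  Fieldwork 81 × 0.16 = 12.96
  Essays 90.625 × 0.36 = 32.625
  Written exam 64.5 × 0.2 = 12.9
  Portfolio 65.5 × 0.1 = 6.55
Sum = 80.515
80.515 is ≥ 78 and < 81 → C+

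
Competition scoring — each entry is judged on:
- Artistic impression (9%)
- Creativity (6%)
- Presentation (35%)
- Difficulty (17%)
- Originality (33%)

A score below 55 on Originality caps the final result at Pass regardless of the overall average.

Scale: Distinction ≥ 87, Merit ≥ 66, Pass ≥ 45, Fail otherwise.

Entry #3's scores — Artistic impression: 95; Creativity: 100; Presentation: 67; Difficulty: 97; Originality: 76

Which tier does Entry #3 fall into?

Originality score 76 ≥ 55: minimum met.
Weighted total:
  Artistic impression 95 × 0.09 = 8.55
  Creativity 100 × 0.06 = 6
  Presentation 67 × 0.35 = 23.45
  Difficulty 97 × 0.17 = 16.49
  Originality 76 × 0.33 = 25.08
Sum = 79.57
79.57 is ≥ 66 and < 87 → Merit

Merit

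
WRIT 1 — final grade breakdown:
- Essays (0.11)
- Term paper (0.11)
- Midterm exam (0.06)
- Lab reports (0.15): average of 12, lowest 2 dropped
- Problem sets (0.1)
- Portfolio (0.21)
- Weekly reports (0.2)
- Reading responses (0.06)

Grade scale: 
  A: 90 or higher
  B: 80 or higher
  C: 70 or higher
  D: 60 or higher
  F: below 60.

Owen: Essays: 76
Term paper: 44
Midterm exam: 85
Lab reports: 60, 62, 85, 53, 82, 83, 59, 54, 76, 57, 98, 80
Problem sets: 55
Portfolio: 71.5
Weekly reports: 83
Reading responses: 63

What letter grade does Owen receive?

Lab reports: drop 53, 54 → average of remaining 10 = 742/10 = 74.2
Weighted total:
  Essays 76 × 0.11 = 8.36
  Term paper 44 × 0.11 = 4.84
  Midterm exam 85 × 0.06 = 5.1
  Lab reports 74.2 × 0.15 = 11.13
  Problem sets 55 × 0.1 = 5.5
  Portfolio 71.5 × 0.21 = 15.015
  Weekly reports 83 × 0.2 = 16.6
  Reading responses 63 × 0.06 = 3.78
Sum = 70.325
70.325 is ≥ 70 and < 80 → C

C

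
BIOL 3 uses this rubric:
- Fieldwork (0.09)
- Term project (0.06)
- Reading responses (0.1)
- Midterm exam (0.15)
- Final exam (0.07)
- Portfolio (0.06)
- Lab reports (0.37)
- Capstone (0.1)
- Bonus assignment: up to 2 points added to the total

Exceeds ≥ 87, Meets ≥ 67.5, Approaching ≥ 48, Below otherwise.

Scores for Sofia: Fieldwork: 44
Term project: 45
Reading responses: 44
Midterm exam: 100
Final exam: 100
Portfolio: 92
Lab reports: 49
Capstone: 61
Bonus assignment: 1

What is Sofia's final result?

Approaching

Weighted total:
  Fieldwork 44 × 0.09 = 3.96
  Term project 45 × 0.06 = 2.7
  Reading responses 44 × 0.1 = 4.4
  Midterm exam 100 × 0.15 = 15
  Final exam 100 × 0.07 = 7
  Portfolio 92 × 0.06 = 5.52
  Lab reports 49 × 0.37 = 18.13
  Capstone 61 × 0.1 = 6.1
Sum = 62.81
Bonus assignment: 62.81 + 1 = 63.81
63.81 is ≥ 48 and < 67.5 → Approaching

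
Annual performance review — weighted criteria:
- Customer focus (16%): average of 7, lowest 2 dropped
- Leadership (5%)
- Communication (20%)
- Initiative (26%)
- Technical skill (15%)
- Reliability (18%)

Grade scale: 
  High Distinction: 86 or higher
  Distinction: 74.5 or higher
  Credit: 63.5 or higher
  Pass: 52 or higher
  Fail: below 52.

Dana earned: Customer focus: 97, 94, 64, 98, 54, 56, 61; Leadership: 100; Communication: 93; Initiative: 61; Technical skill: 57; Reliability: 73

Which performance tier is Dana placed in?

Customer focus: drop 54, 56 → average of remaining 5 = 414/5 = 82.8
Weighted total:
  Customer focus 82.8 × 0.16 = 13.248
  Leadership 100 × 0.05 = 5
  Communication 93 × 0.2 = 18.6
  Initiative 61 × 0.26 = 15.86
  Technical skill 57 × 0.15 = 8.55
  Reliability 73 × 0.18 = 13.14
Sum = 74.398
74.398 is ≥ 63.5 and < 74.5 → Credit

Credit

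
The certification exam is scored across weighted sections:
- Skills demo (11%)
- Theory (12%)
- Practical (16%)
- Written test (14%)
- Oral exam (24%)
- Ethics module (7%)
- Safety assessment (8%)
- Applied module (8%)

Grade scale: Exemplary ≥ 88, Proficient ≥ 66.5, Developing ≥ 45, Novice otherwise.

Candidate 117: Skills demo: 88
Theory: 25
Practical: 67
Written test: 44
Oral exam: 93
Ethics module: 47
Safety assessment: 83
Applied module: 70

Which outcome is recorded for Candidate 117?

Proficient

Weighted total:
  Skills demo 88 × 0.11 = 9.68
  Theory 25 × 0.12 = 3
  Practical 67 × 0.16 = 10.72
  Written test 44 × 0.14 = 6.16
  Oral exam 93 × 0.24 = 22.32
  Ethics module 47 × 0.07 = 3.29
  Safety assessment 83 × 0.08 = 6.64
  Applied module 70 × 0.08 = 5.6
Sum = 67.41
67.41 is ≥ 66.5 and < 88 → Proficient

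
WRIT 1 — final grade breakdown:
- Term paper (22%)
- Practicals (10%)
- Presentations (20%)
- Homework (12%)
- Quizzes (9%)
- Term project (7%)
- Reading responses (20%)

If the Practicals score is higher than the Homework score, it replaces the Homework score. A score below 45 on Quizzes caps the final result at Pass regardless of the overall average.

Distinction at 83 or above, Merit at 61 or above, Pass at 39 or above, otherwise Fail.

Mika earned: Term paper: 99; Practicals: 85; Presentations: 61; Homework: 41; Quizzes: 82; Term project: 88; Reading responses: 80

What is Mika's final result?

Merit

Practicals (85) > Homework (41), so Homework counts as 85.
Quizzes score 82 ≥ 45: minimum met.
Weighted total:
  Term paper 99 × 0.22 = 21.78
  Practicals 85 × 0.1 = 8.5
  Presentations 61 × 0.2 = 12.2
  Homework 85 × 0.12 = 10.2
  Quizzes 82 × 0.09 = 7.38
  Term project 88 × 0.07 = 6.16
  Reading responses 80 × 0.2 = 16
Sum = 82.22
82.22 is ≥ 61 and < 83 → Merit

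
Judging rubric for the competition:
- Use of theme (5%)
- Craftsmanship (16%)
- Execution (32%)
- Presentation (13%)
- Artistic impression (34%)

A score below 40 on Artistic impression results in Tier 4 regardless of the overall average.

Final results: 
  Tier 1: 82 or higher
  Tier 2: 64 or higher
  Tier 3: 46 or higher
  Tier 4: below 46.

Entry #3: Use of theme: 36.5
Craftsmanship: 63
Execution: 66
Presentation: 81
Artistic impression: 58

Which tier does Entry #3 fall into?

Tier 3

Artistic impression score 58 ≥ 40: minimum met.
Weighted total:
  Use of theme 36.5 × 0.05 = 1.825
  Craftsmanship 63 × 0.16 = 10.08
  Execution 66 × 0.32 = 21.12
  Presentation 81 × 0.13 = 10.53
  Artistic impression 58 × 0.34 = 19.72
Sum = 63.275
63.275 is ≥ 46 and < 64 → Tier 3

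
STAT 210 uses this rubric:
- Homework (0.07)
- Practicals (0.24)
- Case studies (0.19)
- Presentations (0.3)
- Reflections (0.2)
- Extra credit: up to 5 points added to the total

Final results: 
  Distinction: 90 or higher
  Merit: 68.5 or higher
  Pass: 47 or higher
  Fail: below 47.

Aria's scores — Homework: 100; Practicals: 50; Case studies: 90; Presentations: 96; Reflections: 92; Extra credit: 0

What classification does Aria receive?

Merit

Weighted total:
  Homework 100 × 0.07 = 7
  Practicals 50 × 0.24 = 12
  Case studies 90 × 0.19 = 17.1
  Presentations 96 × 0.3 = 28.8
  Reflections 92 × 0.2 = 18.4
Sum = 83.3
Extra credit: 83.3 + 0 = 83.3
83.3 is ≥ 68.5 and < 90 → Merit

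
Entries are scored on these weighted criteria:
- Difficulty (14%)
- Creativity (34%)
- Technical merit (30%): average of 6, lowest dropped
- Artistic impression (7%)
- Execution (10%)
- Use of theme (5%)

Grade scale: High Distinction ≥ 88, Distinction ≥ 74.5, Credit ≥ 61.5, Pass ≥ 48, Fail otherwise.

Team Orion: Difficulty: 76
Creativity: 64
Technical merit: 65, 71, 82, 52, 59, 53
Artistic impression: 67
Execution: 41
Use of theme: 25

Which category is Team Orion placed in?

Credit

Technical merit: drop 52 → average of remaining 5 = 330/5 = 66
Weighted total:
  Difficulty 76 × 0.14 = 10.64
  Creativity 64 × 0.34 = 21.76
  Technical merit 66 × 0.3 = 19.8
  Artistic impression 67 × 0.07 = 4.69
  Execution 41 × 0.1 = 4.1
  Use of theme 25 × 0.05 = 1.25
Sum = 62.24
62.24 is ≥ 61.5 and < 74.5 → Credit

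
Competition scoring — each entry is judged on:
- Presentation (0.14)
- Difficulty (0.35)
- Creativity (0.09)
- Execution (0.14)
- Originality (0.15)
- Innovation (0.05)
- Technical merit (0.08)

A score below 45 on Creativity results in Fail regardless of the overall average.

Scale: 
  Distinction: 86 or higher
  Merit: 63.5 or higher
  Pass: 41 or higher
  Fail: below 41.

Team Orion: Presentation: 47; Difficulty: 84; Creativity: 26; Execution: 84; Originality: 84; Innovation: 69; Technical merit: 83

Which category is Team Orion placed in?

Creativity score 26 < 45: minimum not met.
Weighted total:
  Presentation 47 × 0.14 = 6.58
  Difficulty 84 × 0.35 = 29.4
  Creativity 26 × 0.09 = 2.34
  Execution 84 × 0.14 = 11.76
  Originality 84 × 0.15 = 12.6
  Innovation 69 × 0.05 = 3.45
  Technical merit 83 × 0.08 = 6.64
Sum = 72.77
Because the Creativity minimum was not met, the result is Fail.

Fail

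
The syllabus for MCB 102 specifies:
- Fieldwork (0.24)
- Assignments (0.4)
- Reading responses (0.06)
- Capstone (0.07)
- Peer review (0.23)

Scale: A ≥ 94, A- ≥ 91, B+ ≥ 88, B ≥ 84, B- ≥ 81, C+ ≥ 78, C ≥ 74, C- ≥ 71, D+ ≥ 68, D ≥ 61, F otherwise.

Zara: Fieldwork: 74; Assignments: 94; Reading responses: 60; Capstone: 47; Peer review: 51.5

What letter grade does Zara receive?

C

Weighted total:
  Fieldwork 74 × 0.24 = 17.76
  Assignments 94 × 0.4 = 37.6
  Reading responses 60 × 0.06 = 3.6
  Capstone 47 × 0.07 = 3.29
  Peer review 51.5 × 0.23 = 11.845
Sum = 74.095
74.095 is ≥ 74 and < 78 → C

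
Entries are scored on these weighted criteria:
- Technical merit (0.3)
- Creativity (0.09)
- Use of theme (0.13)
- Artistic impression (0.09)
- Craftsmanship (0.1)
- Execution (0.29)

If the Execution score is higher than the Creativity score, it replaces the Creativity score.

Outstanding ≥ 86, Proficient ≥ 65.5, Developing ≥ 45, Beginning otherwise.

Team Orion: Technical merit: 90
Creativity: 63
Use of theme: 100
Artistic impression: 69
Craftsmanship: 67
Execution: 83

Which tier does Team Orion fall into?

Proficient

Execution (83) > Creativity (63), so Creativity counts as 83.
Weighted total:
  Technical merit 90 × 0.3 = 27
  Creativity 83 × 0.09 = 7.47
  Use of theme 100 × 0.13 = 13
  Artistic impression 69 × 0.09 = 6.21
  Craftsmanship 67 × 0.1 = 6.7
  Execution 83 × 0.29 = 24.07
Sum = 84.45
84.45 is ≥ 65.5 and < 86 → Proficient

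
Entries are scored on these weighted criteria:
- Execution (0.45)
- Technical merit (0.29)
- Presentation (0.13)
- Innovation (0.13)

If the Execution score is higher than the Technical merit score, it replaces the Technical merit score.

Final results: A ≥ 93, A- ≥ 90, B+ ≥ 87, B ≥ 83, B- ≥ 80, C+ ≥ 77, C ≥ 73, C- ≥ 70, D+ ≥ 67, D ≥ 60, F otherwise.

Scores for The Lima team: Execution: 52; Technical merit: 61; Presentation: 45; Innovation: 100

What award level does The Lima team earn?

F

Execution (52) ≤ Technical merit (61), so Technical merit stays at 61.
Weighted total:
  Execution 52 × 0.45 = 23.4
  Technical merit 61 × 0.29 = 17.69
  Presentation 45 × 0.13 = 5.85
  Innovation 100 × 0.13 = 13
Sum = 59.94
59.94 < 60 → F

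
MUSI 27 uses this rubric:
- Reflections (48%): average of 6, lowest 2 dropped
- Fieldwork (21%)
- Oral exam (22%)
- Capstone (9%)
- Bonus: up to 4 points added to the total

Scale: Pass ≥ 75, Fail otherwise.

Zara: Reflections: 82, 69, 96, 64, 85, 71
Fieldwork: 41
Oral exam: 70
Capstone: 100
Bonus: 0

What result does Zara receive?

Fail

Reflections: drop 64, 69 → average of remaining 4 = 334/4 = 83.5
Weighted total:
  Reflections 83.5 × 0.48 = 40.08
  Fieldwork 41 × 0.21 = 8.61
  Oral exam 70 × 0.22 = 15.4
  Capstone 100 × 0.09 = 9
Sum = 73.09
Bonus: 73.09 + 0 = 73.09
73.09 < 75 → Fail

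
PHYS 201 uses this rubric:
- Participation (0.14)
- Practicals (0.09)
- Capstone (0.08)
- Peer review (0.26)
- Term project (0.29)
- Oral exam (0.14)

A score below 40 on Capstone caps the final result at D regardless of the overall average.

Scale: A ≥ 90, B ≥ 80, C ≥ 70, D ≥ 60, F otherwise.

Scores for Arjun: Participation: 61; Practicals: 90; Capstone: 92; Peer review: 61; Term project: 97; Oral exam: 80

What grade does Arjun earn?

Capstone score 92 ≥ 40: minimum met.
Weighted total:
  Participation 61 × 0.14 = 8.54
  Practicals 90 × 0.09 = 8.1
  Capstone 92 × 0.08 = 7.36
  Peer review 61 × 0.26 = 15.86
  Term project 97 × 0.29 = 28.13
  Oral exam 80 × 0.14 = 11.2
Sum = 79.19
79.19 is ≥ 70 and < 80 → C

C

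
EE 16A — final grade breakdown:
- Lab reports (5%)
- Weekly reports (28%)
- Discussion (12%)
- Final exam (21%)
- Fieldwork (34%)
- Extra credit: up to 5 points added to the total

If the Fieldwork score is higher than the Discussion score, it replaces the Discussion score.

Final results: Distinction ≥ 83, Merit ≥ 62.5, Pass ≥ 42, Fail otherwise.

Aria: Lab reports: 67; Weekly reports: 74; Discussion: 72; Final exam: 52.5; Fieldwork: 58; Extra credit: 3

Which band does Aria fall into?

Fieldwork (58) ≤ Discussion (72), so Discussion stays at 72.
Weighted total:
  Lab reports 67 × 0.05 = 3.35
  Weekly reports 74 × 0.28 = 20.72
  Discussion 72 × 0.12 = 8.64
  Final exam 52.5 × 0.21 = 11.025
  Fieldwork 58 × 0.34 = 19.72
Sum = 63.455
Extra credit: 63.455 + 3 = 66.455
66.455 is ≥ 62.5 and < 83 → Merit

Merit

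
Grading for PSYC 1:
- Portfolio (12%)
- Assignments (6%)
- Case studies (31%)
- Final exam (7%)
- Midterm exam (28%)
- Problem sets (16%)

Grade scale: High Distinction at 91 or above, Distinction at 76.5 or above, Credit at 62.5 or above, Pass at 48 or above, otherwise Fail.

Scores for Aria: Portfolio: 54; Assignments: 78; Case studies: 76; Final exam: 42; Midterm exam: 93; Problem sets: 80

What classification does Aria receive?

Weighted total:
  Portfolio 54 × 0.12 = 6.48
  Assignments 78 × 0.06 = 4.68
  Case studies 76 × 0.31 = 23.56
  Final exam 42 × 0.07 = 2.94
  Midterm exam 93 × 0.28 = 26.04
  Problem sets 80 × 0.16 = 12.8
Sum = 76.5
76.5 is ≥ 76.5 and < 91 → Distinction

Distinction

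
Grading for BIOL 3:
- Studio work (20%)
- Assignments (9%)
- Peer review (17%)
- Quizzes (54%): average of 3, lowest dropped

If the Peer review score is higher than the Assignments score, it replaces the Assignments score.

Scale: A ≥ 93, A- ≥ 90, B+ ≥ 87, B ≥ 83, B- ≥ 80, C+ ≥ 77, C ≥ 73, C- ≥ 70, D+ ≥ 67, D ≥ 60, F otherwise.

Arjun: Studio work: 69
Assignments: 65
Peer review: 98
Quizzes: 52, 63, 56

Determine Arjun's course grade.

C-

Quizzes: drop 52 → average of remaining 2 = 119/2 = 59.5
Peer review (98) > Assignments (65), so Assignments counts as 98.
Weighted total:
  Studio work 69 × 0.2 = 13.8
  Assignments 98 × 0.09 = 8.82
  Peer review 98 × 0.17 = 16.66
  Quizzes 59.5 × 0.54 = 32.13
Sum = 71.41
71.41 is ≥ 70 and < 73 → C-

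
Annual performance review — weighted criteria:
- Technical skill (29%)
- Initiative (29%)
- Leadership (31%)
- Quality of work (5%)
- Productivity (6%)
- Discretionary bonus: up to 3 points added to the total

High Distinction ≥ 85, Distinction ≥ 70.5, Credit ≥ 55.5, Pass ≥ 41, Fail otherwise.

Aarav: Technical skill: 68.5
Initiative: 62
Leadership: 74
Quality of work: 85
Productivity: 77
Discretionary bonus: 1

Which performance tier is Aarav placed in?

Distinction

Weighted total:
  Technical skill 68.5 × 0.29 = 19.865
  Initiative 62 × 0.29 = 17.98
  Leadership 74 × 0.31 = 22.94
  Quality of work 85 × 0.05 = 4.25
  Productivity 77 × 0.06 = 4.62
Sum = 69.655
Discretionary bonus: 69.655 + 1 = 70.655
70.655 is ≥ 70.5 and < 85 → Distinction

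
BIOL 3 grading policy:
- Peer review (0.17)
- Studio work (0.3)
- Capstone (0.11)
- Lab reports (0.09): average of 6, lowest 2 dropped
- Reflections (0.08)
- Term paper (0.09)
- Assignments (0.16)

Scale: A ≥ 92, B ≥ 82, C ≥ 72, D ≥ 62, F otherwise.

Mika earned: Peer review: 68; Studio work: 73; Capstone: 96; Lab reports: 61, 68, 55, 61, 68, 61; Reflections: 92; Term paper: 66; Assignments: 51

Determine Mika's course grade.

D

Lab reports: drop 55, 61 → average of remaining 4 = 258/4 = 64.5
Weighted total:
  Peer review 68 × 0.17 = 11.56
  Studio work 73 × 0.3 = 21.9
  Capstone 96 × 0.11 = 10.56
  Lab reports 64.5 × 0.09 = 5.805
  Reflections 92 × 0.08 = 7.36
  Term paper 66 × 0.09 = 5.94
  Assignments 51 × 0.16 = 8.16
Sum = 71.285
71.285 is ≥ 62 and < 72 → D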